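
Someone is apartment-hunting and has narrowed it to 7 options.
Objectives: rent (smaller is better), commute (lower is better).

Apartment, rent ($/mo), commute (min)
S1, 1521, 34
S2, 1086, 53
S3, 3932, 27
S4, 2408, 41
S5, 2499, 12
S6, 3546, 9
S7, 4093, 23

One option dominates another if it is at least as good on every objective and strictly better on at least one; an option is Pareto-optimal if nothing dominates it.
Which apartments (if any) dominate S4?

S1: rent 1521≤2408, commute 34≤41 — dominates S4.
Others (S2, S3, S5, S6, S7) are each worse than S4 on at least one objective.

S1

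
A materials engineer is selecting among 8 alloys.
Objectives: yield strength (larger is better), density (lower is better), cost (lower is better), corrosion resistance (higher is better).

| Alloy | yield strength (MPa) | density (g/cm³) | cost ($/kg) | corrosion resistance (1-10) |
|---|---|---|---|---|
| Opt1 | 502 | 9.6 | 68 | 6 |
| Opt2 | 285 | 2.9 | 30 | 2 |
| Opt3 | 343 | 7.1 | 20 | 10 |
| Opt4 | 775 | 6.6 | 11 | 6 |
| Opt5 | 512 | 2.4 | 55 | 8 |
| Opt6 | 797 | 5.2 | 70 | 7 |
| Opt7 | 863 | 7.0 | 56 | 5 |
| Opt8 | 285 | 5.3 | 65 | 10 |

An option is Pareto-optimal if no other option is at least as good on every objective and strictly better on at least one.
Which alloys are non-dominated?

Opt2, Opt3, Opt4, Opt5, Opt6, Opt7, Opt8

Opt1: dominated by Opt4 (yield strength 775≥502, density 6.6≤9.6, cost 11≤68, corrosion resistance 6≥6).
Opt2: not dominated.
Opt3: not dominated.
Opt4: not dominated (best cost).
Opt5: not dominated (best density).
Opt6: not dominated.
Opt7: not dominated (best yield strength).
Opt8: not dominated.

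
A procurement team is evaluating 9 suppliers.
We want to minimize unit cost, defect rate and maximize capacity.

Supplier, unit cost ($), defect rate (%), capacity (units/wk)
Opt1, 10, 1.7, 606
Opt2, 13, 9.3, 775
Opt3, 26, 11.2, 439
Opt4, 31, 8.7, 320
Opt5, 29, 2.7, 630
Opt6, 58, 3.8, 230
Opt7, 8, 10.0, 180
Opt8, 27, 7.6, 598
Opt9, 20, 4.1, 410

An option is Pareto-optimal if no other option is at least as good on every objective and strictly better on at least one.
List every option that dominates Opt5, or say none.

Opt1: worse on capacity (606 vs 630).
Opt2: worse on defect rate (9.3 vs 2.7).
Opt3: worse on defect rate (11.2 vs 2.7).
Opt4: worse on unit cost (31 vs 29).
Opt6: worse on unit cost (58 vs 29).
Opt7: worse on defect rate (10.0 vs 2.7).
Opt8: worse on defect rate (7.6 vs 2.7).
Opt9: worse on defect rate (4.1 vs 2.7).
No option dominates Opt5.

none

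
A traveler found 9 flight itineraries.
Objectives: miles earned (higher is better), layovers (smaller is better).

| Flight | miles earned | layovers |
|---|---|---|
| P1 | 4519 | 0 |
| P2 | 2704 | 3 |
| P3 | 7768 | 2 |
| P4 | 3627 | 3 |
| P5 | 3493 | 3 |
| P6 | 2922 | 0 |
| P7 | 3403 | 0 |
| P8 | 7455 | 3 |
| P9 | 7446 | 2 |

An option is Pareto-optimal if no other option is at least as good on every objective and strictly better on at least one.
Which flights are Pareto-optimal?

P1: not dominated.
P2: dominated by P1 (miles earned 4519≥2704, layovers 0≤3).
P3: not dominated (best miles earned).
P4: dominated by P1 (miles earned 4519≥3627, layovers 0≤3).
P5: dominated by P1 (miles earned 4519≥3493, layovers 0≤3).
P6: dominated by P1 (miles earned 4519≥2922, layovers 0≤0).
P7: dominated by P1 (miles earned 4519≥3403, layovers 0≤0).
P8: dominated by P3 (miles earned 7768≥7455, layovers 2≤3).
P9: dominated by P3 (miles earned 7768≥7446, layovers 2≤2).

P1, P3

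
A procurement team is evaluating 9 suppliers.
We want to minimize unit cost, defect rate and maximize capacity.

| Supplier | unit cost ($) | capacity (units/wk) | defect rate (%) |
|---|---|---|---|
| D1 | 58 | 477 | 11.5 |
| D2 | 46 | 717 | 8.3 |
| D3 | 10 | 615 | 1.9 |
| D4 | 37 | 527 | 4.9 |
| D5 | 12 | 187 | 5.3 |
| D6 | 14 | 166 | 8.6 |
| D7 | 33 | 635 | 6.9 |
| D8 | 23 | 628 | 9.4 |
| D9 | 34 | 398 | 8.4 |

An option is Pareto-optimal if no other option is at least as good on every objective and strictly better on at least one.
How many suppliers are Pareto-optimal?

4

D1: dominated by D2 (unit cost 46≤58, capacity 717≥477, defect rate 8.3≤11.5).
D2: not dominated (best capacity).
D3: not dominated (best unit cost).
D4: dominated by D3 (unit cost 10≤37, capacity 615≥527, defect rate 1.9≤4.9).
D5: dominated by D3 (unit cost 10≤12, capacity 615≥187, defect rate 1.9≤5.3).
D6: dominated by D3 (unit cost 10≤14, capacity 615≥166, defect rate 1.9≤8.6).
D7: not dominated.
D8: not dominated.
D9: dominated by D3 (unit cost 10≤34, capacity 615≥398, defect rate 1.9≤8.4).
Pareto-optimal: D2, D3, D7, D8 → 4.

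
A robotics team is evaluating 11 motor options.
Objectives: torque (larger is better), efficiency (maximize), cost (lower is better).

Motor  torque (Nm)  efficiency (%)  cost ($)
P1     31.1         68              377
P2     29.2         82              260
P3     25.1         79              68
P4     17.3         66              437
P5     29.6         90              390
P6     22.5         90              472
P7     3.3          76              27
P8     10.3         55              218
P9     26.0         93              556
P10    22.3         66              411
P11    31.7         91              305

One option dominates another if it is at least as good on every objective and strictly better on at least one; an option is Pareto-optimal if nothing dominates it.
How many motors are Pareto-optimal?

5

P1: dominated by P11 (torque 31.7≥31.1, efficiency 91≥68, cost 305≤377).
P2: not dominated.
P3: not dominated.
P4: dominated by P1 (torque 31.1≥17.3, efficiency 68≥66, cost 377≤437).
P5: dominated by P11 (torque 31.7≥29.6, efficiency 91≥90, cost 305≤390).
P6: dominated by P5 (torque 29.6≥22.5, efficiency 90≥90, cost 390≤472).
P7: not dominated (best cost).
P8: dominated by P3 (torque 25.1≥10.3, efficiency 79≥55, cost 68≤218).
P9: not dominated (best efficiency).
P10: dominated by P1 (torque 31.1≥22.3, efficiency 68≥66, cost 377≤411).
P11: not dominated (best torque).
Pareto-optimal: P2, P3, P7, P9, P11 → 5.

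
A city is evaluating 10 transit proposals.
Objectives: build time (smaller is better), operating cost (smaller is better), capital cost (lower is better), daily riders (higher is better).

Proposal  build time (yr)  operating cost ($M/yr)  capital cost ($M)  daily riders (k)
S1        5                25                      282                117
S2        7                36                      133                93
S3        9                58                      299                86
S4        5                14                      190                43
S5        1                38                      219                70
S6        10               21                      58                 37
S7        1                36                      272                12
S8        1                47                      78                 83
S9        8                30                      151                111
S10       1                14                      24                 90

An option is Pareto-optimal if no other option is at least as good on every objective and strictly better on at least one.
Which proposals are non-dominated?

S1: not dominated (best daily riders).
S2: not dominated.
S3: dominated by S1 (build time 5≤9, operating cost 25≤58, capital cost 282≤299, daily riders 117≥86).
S4: dominated by S10 (build time 1≤5, operating cost 14≤14, capital cost 24≤190, daily riders 90≥43).
S5: dominated by S10 (build time 1≤1, operating cost 14≤38, capital cost 24≤219, daily riders 90≥70).
S6: dominated by S10 (build time 1≤10, operating cost 14≤21, capital cost 24≤58, daily riders 90≥37).
S7: dominated by S10 (build time 1≤1, operating cost 14≤36, capital cost 24≤272, daily riders 90≥12).
S8: dominated by S10 (build time 1≤1, operating cost 14≤47, capital cost 24≤78, daily riders 90≥83).
S9: not dominated.
S10: not dominated (best capital cost).

S1, S2, S9, S10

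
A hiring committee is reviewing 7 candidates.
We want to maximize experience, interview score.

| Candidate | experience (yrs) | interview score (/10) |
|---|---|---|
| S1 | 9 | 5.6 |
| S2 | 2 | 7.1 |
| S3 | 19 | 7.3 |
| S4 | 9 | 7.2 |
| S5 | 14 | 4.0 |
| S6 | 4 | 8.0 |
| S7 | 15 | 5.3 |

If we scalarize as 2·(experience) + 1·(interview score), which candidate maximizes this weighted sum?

S1: 2·9 + 1·5.6 = 23.6
S2: 2·2 + 1·7.1 = 11.1
S3: 2·19 + 1·7.3 = 45.3
S4: 2·9 + 1·7.2 = 25.2
S5: 2·14 + 1·4.0 = 32.0
S6: 2·4 + 1·8.0 = 16.0
S7: 2·15 + 1·5.3 = 35.3
Highest: S3 at 45.3.

S3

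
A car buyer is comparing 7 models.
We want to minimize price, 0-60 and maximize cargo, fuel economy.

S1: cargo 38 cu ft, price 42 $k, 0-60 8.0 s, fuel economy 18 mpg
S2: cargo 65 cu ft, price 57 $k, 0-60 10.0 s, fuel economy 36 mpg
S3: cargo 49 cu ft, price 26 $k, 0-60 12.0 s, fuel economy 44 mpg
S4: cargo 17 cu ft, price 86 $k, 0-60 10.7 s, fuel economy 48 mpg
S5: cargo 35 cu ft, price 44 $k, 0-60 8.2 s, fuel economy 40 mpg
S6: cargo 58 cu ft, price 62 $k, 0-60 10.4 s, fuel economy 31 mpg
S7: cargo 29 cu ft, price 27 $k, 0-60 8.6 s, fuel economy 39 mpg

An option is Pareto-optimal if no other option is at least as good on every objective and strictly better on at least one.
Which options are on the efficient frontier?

S1, S2, S3, S4, S5, S7

S1: not dominated (best 0-60).
S2: not dominated (best cargo).
S3: not dominated (best price).
S4: not dominated (best fuel economy).
S5: not dominated.
S6: dominated by S2 (cargo 65≥58, price 57≤62, 0-60 10.0≤10.4, fuel economy 36≥31).
S7: not dominated.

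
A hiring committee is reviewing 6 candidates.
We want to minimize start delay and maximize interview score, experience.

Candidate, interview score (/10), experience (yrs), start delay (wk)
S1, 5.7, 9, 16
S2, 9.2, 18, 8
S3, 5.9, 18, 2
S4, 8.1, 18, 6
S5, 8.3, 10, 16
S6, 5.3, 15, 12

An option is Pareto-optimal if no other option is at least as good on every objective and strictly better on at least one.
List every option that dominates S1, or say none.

S2: interview score 9.2≥5.7, experience 18≥9, start delay 8≤16 — dominates S1.
S3: interview score 5.9≥5.7, experience 18≥9, start delay 2≤16 — dominates S1.
S4: interview score 8.1≥5.7, experience 18≥9, start delay 6≤16 — dominates S1.
S5: interview score 8.3≥5.7, experience 10≥9, start delay 16≤16 — dominates S1.
Others (S6) are each worse than S1 on at least one objective.

S2, S3, S4, S5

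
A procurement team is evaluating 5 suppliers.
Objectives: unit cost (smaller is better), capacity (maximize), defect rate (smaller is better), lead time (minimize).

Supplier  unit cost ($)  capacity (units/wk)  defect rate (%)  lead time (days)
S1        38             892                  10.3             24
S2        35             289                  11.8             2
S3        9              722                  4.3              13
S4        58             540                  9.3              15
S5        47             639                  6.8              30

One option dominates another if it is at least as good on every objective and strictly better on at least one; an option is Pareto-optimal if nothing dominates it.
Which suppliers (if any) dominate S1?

S2: worse on capacity (289 vs 892).
S3: worse on capacity (722 vs 892).
S4: worse on unit cost (58 vs 38).
S5: worse on unit cost (47 vs 38).
No option dominates S1.

none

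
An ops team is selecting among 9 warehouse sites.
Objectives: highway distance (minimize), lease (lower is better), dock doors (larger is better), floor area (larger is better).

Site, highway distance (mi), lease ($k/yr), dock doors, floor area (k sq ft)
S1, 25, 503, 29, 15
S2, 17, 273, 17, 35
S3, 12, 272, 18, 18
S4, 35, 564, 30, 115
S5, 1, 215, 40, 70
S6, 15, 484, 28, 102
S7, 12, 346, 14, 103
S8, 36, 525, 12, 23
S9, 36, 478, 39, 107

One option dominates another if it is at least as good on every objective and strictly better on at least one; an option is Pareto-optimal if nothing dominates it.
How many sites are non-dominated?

S1: dominated by S5 (highway distance 1≤25, lease 215≤503, dock doors 40≥29, floor area 70≥15).
S2: dominated by S5 (highway distance 1≤17, lease 215≤273, dock doors 40≥17, floor area 70≥35).
S3: dominated by S5 (highway distance 1≤12, lease 215≤272, dock doors 40≥18, floor area 70≥18).
S4: not dominated (best floor area).
S5: not dominated (best highway distance).
S6: not dominated.
S7: not dominated.
S8: dominated by S2 (highway distance 17≤36, lease 273≤525, dock doors 17≥12, floor area 35≥23).
S9: not dominated.
Pareto-optimal: S4, S5, S6, S7, S9 → 5.

5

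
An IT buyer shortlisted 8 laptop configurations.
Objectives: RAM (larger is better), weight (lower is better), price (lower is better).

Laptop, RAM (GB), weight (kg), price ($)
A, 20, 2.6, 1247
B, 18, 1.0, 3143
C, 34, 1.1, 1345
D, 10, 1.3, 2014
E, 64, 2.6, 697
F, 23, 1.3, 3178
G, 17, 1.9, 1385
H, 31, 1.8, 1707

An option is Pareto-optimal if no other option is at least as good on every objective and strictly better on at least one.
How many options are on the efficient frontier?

3

A: dominated by E (RAM 64≥20, weight 2.6≤2.6, price 697≤1247).
B: not dominated (best weight).
C: not dominated.
D: dominated by C (RAM 34≥10, weight 1.1≤1.3, price 1345≤2014).
E: not dominated (best RAM).
F: dominated by C (RAM 34≥23, weight 1.1≤1.3, price 1345≤3178).
G: dominated by C (RAM 34≥17, weight 1.1≤1.9, price 1345≤1385).
H: dominated by C (RAM 34≥31, weight 1.1≤1.8, price 1345≤1707).
Pareto-optimal: B, C, E → 3.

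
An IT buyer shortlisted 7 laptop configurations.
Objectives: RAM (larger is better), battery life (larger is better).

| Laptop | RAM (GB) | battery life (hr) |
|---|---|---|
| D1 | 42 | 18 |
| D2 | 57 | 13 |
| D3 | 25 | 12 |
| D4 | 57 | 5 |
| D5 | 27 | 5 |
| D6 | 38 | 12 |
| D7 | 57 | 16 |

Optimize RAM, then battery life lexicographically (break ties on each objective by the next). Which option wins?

First maximize RAM: best is 57, kept {D2, D4, D7}.
Then maximize battery life: best is 16, kept {D7}.

D7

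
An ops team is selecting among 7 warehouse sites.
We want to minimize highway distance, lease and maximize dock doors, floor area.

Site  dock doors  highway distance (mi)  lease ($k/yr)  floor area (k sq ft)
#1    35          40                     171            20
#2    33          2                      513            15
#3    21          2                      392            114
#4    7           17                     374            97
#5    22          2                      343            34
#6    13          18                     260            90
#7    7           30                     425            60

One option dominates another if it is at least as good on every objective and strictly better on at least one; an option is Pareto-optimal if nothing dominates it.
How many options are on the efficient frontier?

6

#1: not dominated (best dock doors).
#2: not dominated.
#3: not dominated (best floor area).
#4: not dominated.
#5: not dominated.
#6: not dominated.
#7: dominated by #3 (dock doors 21≥7, highway distance 2≤30, lease 392≤425, floor area 114≥60).
Pareto-optimal: #1, #2, #3, #4, #5, #6 → 6.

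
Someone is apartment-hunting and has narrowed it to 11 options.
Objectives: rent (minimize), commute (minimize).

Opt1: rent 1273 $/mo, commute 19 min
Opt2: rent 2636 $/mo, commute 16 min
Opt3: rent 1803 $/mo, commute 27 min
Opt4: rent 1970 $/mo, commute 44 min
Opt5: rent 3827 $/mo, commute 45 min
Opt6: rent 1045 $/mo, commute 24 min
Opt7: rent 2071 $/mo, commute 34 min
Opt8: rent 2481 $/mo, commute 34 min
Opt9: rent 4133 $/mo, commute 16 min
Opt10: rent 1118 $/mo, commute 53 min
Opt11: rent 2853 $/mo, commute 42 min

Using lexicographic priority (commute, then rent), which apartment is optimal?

Opt2

First minimize commute: best is 16, kept {Opt2, Opt9}.
Then minimize rent: best is 2636, kept {Opt2}.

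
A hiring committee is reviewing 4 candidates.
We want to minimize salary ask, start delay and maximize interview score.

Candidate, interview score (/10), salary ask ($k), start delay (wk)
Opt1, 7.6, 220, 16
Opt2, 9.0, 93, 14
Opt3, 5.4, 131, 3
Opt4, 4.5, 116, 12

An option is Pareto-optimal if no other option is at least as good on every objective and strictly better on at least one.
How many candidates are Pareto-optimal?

3

Opt1: dominated by Opt2 (interview score 9.0≥7.6, salary ask 93≤220, start delay 14≤16).
Opt2: not dominated (best interview score).
Opt3: not dominated (best start delay).
Opt4: not dominated.
Pareto-optimal: Opt2, Opt3, Opt4 → 3.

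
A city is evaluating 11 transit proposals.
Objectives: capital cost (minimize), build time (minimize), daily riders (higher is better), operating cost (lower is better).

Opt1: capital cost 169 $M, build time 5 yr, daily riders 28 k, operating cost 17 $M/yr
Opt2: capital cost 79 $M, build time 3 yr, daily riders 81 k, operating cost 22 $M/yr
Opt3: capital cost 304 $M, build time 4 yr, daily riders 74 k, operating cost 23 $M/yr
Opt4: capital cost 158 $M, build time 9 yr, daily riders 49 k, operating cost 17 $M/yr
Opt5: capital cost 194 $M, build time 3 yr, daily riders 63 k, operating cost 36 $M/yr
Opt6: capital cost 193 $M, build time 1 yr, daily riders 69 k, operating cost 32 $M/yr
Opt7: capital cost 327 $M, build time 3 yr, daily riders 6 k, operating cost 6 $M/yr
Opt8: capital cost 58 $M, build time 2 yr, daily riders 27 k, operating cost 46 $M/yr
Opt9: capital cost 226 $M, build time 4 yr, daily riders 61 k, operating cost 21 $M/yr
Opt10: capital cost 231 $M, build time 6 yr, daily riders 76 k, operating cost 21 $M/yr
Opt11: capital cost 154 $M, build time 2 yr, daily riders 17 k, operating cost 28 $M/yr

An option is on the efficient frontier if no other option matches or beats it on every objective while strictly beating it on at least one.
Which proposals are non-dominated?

Opt1: not dominated.
Opt2: not dominated (best daily riders).
Opt3: dominated by Opt2 (capital cost 79≤304, build time 3≤4, daily riders 81≥74, operating cost 22≤23).
Opt4: not dominated.
Opt5: dominated by Opt2 (capital cost 79≤194, build time 3≤3, daily riders 81≥63, operating cost 22≤36).
Opt6: not dominated (best build time).
Opt7: not dominated (best operating cost).
Opt8: not dominated (best capital cost).
Opt9: not dominated.
Opt10: not dominated.
Opt11: not dominated.

Opt1, Opt2, Opt4, Opt6, Opt7, Opt8, Opt9, Opt10, Opt11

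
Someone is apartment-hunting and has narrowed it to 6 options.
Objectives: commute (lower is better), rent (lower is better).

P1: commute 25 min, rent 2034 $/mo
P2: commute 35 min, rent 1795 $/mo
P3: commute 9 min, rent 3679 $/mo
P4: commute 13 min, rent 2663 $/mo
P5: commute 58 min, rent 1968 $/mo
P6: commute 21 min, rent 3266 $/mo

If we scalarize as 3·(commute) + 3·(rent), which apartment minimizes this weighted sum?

P2

P1: 3·25 + 3·2034 = 6177
P2: 3·35 + 3·1795 = 5490
P3: 3·9 + 3·3679 = 11064
P4: 3·13 + 3·2663 = 8028
P5: 3·58 + 3·1968 = 6078
P6: 3·21 + 3·3266 = 9861
Lowest: P2 at 5490.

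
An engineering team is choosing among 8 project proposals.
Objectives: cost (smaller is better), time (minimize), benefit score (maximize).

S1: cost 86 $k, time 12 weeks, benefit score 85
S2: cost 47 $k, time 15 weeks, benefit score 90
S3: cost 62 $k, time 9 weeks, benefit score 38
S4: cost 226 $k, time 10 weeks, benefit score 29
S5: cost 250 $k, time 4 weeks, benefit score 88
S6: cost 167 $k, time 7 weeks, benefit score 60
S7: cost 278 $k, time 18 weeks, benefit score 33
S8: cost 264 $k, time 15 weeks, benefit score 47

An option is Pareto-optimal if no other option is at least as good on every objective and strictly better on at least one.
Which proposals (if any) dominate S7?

S1, S2, S3, S5, S6, S8

S1: cost 86≤278, time 12≤18, benefit score 85≥33 — dominates S7.
S2: cost 47≤278, time 15≤18, benefit score 90≥33 — dominates S7.
S3: cost 62≤278, time 9≤18, benefit score 38≥33 — dominates S7.
S5: cost 250≤278, time 4≤18, benefit score 88≥33 — dominates S7.
S6: cost 167≤278, time 7≤18, benefit score 60≥33 — dominates S7.
S8: cost 264≤278, time 15≤18, benefit score 47≥33 — dominates S7.
Others (S4) are each worse than S7 on at least one objective.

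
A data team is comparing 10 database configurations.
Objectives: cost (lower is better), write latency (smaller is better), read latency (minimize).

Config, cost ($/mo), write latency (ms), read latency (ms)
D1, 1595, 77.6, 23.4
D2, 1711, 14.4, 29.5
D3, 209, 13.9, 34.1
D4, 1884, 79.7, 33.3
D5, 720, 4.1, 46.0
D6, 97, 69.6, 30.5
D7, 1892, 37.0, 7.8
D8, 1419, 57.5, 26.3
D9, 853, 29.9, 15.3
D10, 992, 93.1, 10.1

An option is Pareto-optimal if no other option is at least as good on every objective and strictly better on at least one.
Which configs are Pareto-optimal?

D1: dominated by D9 (cost 853≤1595, write latency 29.9≤77.6, read latency 15.3≤23.4).
D2: not dominated.
D3: not dominated.
D4: dominated by D1 (cost 1595≤1884, write latency 77.6≤79.7, read latency 23.4≤33.3).
D5: not dominated (best write latency).
D6: not dominated (best cost).
D7: not dominated (best read latency).
D8: dominated by D9 (cost 853≤1419, write latency 29.9≤57.5, read latency 15.3≤26.3).
D9: not dominated.
D10: not dominated.

D2, D3, D5, D6, D7, D9, D10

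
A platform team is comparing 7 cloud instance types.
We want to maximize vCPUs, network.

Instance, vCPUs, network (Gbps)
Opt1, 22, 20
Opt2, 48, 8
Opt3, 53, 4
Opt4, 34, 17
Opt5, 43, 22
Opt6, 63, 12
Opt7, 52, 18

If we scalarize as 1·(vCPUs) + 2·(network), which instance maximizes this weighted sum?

Opt7

Opt1: 1·22 + 2·20 = 62
Opt2: 1·48 + 2·8 = 64
Opt3: 1·53 + 2·4 = 61
Opt4: 1·34 + 2·17 = 68
Opt5: 1·43 + 2·22 = 87
Opt6: 1·63 + 2·12 = 87
Opt7: 1·52 + 2·18 = 88
Highest: Opt7 at 88.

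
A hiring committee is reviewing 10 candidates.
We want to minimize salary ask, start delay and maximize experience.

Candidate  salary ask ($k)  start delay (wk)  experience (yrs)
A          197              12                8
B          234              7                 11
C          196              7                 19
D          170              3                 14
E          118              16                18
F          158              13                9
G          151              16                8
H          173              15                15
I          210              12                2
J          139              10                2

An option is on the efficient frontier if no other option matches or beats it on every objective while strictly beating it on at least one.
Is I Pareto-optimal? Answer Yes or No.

No

A vs I: salary ask 197≤210, start delay 12≤12, experience 8≥2 — A is at least as good on every objective and strictly better on at least one, so A dominates I.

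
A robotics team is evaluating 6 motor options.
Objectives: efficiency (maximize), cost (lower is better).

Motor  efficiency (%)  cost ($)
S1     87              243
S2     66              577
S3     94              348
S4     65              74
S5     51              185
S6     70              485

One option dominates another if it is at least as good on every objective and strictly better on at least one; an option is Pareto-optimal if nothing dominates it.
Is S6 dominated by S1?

S1 vs S6: efficiency 87≥70, cost 243≤485 — S1 is at least as good on every objective with at least one strict improvement.

Yes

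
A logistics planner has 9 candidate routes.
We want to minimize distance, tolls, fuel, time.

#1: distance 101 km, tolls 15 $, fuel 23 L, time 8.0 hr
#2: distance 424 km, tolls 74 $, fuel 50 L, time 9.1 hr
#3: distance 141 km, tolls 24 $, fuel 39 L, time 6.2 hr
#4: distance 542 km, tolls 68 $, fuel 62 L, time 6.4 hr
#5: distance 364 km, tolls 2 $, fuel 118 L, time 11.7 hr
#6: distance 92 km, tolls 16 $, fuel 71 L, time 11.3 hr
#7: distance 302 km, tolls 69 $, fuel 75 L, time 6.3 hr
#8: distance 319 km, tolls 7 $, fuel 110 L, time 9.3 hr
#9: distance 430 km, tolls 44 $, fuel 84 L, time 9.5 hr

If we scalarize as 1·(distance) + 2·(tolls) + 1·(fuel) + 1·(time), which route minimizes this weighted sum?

#1: 1·101 + 2·15 + 1·23 + 1·8.0 = 162.0
#2: 1·424 + 2·74 + 1·50 + 1·9.1 = 631.1
#3: 1·141 + 2·24 + 1·39 + 1·6.2 = 234.2
#4: 1·542 + 2·68 + 1·62 + 1·6.4 = 746.4
#5: 1·364 + 2·2 + 1·118 + 1·11.7 = 497.7
#6: 1·92 + 2·16 + 1·71 + 1·11.3 = 206.3
#7: 1·302 + 2·69 + 1·75 + 1·6.3 = 521.3
#8: 1·319 + 2·7 + 1·110 + 1·9.3 = 452.3
#9: 1·430 + 2·44 + 1·84 + 1·9.5 = 611.5
Lowest: #1 at 162.0.

#1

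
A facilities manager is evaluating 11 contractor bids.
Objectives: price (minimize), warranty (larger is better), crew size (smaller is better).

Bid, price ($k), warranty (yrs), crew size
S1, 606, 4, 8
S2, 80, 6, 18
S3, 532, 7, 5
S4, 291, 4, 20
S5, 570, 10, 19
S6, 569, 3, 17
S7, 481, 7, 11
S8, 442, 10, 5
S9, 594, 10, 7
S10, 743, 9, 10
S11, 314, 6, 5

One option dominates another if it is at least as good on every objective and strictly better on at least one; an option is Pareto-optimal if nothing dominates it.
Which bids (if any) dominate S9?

S8

S8: price 442≤594, warranty 10≥10, crew size 5≤7 — dominates S9.
Others (S1, S2, S3, S4, S5, S6, S7, S10, S11) are each worse than S9 on at least one objective.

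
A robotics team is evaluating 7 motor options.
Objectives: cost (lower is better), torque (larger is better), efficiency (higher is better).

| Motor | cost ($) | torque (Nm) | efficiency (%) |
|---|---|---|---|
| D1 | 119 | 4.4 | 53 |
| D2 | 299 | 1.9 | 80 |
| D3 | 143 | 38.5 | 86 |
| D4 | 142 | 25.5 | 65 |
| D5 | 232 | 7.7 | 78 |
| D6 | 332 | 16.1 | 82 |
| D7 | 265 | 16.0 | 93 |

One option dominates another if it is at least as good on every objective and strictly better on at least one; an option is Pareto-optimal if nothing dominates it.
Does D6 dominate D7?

D6 vs D7: D6 is worse on cost (332 vs 265), so it does not dominate D7.

No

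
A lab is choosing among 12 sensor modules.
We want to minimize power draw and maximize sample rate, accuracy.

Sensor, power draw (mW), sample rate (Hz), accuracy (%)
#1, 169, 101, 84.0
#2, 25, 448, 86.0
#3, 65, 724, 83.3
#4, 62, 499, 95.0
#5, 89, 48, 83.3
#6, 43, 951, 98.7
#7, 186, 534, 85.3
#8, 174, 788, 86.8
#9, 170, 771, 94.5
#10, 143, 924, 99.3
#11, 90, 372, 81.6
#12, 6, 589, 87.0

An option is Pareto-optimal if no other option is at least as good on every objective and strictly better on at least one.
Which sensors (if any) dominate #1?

#2: power draw 25≤169, sample rate 448≥101, accuracy 86.0≥84.0 — dominates #1.
#4: power draw 62≤169, sample rate 499≥101, accuracy 95.0≥84.0 — dominates #1.
#6: power draw 43≤169, sample rate 951≥101, accuracy 98.7≥84.0 — dominates #1.
#10: power draw 143≤169, sample rate 924≥101, accuracy 99.3≥84.0 — dominates #1.
#12: power draw 6≤169, sample rate 589≥101, accuracy 87.0≥84.0 — dominates #1.
Others (#3, #5, #7, #8, #9, #11) are each worse than #1 on at least one objective.

#2, #4, #6, #10, #12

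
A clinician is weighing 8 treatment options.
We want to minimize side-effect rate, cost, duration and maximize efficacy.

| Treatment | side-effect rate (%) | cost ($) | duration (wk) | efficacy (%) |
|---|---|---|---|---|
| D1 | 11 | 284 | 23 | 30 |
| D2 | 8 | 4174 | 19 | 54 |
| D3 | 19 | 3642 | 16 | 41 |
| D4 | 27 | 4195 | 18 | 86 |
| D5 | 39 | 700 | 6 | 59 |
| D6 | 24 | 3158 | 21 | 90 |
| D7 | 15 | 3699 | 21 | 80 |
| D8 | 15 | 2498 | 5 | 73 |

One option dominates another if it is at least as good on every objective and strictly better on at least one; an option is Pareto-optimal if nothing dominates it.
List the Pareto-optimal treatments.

D1, D2, D4, D5, D6, D7, D8

D1: not dominated (best cost).
D2: not dominated (best side-effect rate).
D3: dominated by D8 (side-effect rate 15≤19, cost 2498≤3642, duration 5≤16, efficacy 73≥41).
D4: not dominated.
D5: not dominated.
D6: not dominated (best efficacy).
D7: not dominated.
D8: not dominated (best duration).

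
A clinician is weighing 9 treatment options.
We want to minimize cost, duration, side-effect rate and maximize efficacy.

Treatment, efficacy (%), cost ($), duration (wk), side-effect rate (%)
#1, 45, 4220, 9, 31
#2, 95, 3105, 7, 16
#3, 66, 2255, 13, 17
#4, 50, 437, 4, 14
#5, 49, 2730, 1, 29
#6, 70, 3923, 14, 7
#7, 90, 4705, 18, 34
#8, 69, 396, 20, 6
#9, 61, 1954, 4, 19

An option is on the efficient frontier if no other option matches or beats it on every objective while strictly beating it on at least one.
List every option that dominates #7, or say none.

#2

#2: efficacy 95≥90, cost 3105≤4705, duration 7≤18, side-effect rate 16≤34 — dominates #7.
Others (#1, #3, #4, #5, #6, #8, #9) are each worse than #7 on at least one objective.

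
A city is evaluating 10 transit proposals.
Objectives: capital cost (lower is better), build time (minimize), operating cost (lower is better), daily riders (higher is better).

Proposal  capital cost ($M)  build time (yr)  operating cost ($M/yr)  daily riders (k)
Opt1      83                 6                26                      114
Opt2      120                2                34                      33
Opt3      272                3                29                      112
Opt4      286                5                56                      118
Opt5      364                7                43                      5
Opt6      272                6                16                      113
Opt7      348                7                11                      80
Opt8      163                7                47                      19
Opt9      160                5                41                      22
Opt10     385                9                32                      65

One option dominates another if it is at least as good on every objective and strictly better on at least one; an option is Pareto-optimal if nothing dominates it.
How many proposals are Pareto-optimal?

6

Opt1: not dominated (best capital cost).
Opt2: not dominated (best build time).
Opt3: not dominated.
Opt4: not dominated (best daily riders).
Opt5: dominated by Opt1 (capital cost 83≤364, build time 6≤7, operating cost 26≤43, daily riders 114≥5).
Opt6: not dominated.
Opt7: not dominated (best operating cost).
Opt8: dominated by Opt1 (capital cost 83≤163, build time 6≤7, operating cost 26≤47, daily riders 114≥19).
Opt9: dominated by Opt2 (capital cost 120≤160, build time 2≤5, operating cost 34≤41, daily riders 33≥22).
Opt10: dominated by Opt1 (capital cost 83≤385, build time 6≤9, operating cost 26≤32, daily riders 114≥65).
Pareto-optimal: Opt1, Opt2, Opt3, Opt4, Opt6, Opt7 → 6.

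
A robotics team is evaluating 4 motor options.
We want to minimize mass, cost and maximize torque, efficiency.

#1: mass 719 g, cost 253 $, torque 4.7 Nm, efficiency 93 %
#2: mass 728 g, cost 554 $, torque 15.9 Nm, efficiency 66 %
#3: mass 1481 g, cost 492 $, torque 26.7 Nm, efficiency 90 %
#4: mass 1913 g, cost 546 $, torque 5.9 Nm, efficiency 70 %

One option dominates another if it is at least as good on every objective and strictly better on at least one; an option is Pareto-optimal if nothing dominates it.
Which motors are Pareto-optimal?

#1: not dominated (best mass).
#2: not dominated.
#3: not dominated (best torque).
#4: dominated by #3 (mass 1481≤1913, cost 492≤546, torque 26.7≥5.9, efficiency 90≥70).

#1, #2, #3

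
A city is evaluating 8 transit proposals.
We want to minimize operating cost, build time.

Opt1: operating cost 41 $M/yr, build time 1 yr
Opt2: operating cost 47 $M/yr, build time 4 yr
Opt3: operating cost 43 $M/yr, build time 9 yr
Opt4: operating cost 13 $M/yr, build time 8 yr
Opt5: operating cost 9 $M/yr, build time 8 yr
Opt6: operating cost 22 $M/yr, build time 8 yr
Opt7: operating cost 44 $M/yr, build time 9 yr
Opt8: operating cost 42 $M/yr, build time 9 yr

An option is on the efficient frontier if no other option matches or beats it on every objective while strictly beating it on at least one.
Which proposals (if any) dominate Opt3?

Opt1, Opt4, Opt5, Opt6, Opt8

Opt1: operating cost 41≤43, build time 1≤9 — dominates Opt3.
Opt4: operating cost 13≤43, build time 8≤9 — dominates Opt3.
Opt5: operating cost 9≤43, build time 8≤9 — dominates Opt3.
Opt6: operating cost 22≤43, build time 8≤9 — dominates Opt3.
Opt8: operating cost 42≤43, build time 9≤9 — dominates Opt3.
Others (Opt2, Opt7) are each worse than Opt3 on at least one objective.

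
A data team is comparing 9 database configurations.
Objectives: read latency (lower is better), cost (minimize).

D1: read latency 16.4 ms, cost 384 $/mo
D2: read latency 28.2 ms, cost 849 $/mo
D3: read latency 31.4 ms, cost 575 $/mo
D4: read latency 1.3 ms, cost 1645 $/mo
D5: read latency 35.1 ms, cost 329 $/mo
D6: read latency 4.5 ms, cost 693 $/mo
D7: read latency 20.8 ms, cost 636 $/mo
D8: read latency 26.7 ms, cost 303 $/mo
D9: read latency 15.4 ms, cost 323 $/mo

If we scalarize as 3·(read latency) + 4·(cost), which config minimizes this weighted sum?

D1: 3·16.4 + 4·384 = 1585.2
D2: 3·28.2 + 4·849 = 3480.6
D3: 3·31.4 + 4·575 = 2394.2
D4: 3·1.3 + 4·1645 = 6583.9
D5: 3·35.1 + 4·329 = 1421.3
D6: 3·4.5 + 4·693 = 2785.5
D7: 3·20.8 + 4·636 = 2606.4
D8: 3·26.7 + 4·303 = 1292.1
D9: 3·15.4 + 4·323 = 1338.2
Lowest: D8 at 1292.1.

D8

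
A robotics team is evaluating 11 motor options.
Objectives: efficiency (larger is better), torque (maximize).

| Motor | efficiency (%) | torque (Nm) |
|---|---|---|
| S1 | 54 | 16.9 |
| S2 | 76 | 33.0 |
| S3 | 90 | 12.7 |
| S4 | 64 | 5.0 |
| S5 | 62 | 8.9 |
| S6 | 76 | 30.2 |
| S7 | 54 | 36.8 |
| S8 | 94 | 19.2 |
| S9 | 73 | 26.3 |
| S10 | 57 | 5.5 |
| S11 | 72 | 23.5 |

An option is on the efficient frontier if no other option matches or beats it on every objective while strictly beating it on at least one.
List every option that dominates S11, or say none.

S2: efficiency 76≥72, torque 33.0≥23.5 — dominates S11.
S6: efficiency 76≥72, torque 30.2≥23.5 — dominates S11.
S9: efficiency 73≥72, torque 26.3≥23.5 — dominates S11.
Others (S1, S3, S4, S5, S7, S8, S10) are each worse than S11 on at least one objective.

S2, S6, S9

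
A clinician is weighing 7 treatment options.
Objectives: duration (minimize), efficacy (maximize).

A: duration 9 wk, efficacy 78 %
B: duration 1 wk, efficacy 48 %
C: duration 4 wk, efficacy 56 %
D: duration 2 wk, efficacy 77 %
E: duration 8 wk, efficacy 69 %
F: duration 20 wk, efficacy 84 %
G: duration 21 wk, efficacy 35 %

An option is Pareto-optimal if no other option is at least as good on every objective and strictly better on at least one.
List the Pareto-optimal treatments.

A: not dominated.
B: not dominated (best duration).
C: dominated by D (duration 2≤4, efficacy 77≥56).
D: not dominated.
E: dominated by D (duration 2≤8, efficacy 77≥69).
F: not dominated (best efficacy).
G: dominated by A (duration 9≤21, efficacy 78≥35).

A, B, D, F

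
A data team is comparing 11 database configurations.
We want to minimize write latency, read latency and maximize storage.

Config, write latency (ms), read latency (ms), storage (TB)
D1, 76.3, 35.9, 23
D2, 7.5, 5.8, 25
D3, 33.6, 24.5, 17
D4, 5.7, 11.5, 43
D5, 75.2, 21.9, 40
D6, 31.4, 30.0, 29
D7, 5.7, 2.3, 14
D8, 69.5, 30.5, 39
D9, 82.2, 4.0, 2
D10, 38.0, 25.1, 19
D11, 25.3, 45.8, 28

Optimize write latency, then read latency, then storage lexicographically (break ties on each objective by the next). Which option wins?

First minimize write latency: best is 5.7, kept {D4, D7}.
Then minimize read latency: best is 2.3, kept {D7}.

D7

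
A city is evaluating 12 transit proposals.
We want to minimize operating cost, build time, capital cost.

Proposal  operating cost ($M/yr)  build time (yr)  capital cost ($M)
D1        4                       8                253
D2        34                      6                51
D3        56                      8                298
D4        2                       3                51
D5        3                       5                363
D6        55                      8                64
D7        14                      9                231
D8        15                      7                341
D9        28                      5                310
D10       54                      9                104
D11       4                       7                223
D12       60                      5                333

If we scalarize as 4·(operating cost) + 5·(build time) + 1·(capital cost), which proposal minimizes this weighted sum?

D4

D1: 4·4 + 5·8 + 1·253 = 309
D2: 4·34 + 5·6 + 1·51 = 217
D3: 4·56 + 5·8 + 1·298 = 562
D4: 4·2 + 5·3 + 1·51 = 74
D5: 4·3 + 5·5 + 1·363 = 400
D6: 4·55 + 5·8 + 1·64 = 324
D7: 4·14 + 5·9 + 1·231 = 332
D8: 4·15 + 5·7 + 1·341 = 436
D9: 4·28 + 5·5 + 1·310 = 447
D10: 4·54 + 5·9 + 1·104 = 365
D11: 4·4 + 5·7 + 1·223 = 274
D12: 4·60 + 5·5 + 1·333 = 598
Lowest: D4 at 74.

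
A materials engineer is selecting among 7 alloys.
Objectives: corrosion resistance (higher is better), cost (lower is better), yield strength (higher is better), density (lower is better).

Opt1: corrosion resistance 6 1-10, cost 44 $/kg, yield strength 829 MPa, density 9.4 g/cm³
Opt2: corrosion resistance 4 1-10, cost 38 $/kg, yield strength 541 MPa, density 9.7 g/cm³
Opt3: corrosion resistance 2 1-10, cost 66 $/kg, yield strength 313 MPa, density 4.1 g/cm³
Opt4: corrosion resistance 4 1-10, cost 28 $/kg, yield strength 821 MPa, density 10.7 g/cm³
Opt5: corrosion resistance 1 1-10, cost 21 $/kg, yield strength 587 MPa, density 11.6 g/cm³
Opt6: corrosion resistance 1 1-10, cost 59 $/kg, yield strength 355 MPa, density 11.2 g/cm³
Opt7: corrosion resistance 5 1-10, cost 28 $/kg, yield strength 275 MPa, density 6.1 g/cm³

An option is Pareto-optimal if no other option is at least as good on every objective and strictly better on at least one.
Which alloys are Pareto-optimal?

Opt1, Opt2, Opt3, Opt4, Opt5, Opt7

Opt1: not dominated (best corrosion resistance).
Opt2: not dominated.
Opt3: not dominated (best density).
Opt4: not dominated.
Opt5: not dominated (best cost).
Opt6: dominated by Opt1 (corrosion resistance 6≥1, cost 44≤59, yield strength 829≥355, density 9.4≤11.2).
Opt7: not dominated.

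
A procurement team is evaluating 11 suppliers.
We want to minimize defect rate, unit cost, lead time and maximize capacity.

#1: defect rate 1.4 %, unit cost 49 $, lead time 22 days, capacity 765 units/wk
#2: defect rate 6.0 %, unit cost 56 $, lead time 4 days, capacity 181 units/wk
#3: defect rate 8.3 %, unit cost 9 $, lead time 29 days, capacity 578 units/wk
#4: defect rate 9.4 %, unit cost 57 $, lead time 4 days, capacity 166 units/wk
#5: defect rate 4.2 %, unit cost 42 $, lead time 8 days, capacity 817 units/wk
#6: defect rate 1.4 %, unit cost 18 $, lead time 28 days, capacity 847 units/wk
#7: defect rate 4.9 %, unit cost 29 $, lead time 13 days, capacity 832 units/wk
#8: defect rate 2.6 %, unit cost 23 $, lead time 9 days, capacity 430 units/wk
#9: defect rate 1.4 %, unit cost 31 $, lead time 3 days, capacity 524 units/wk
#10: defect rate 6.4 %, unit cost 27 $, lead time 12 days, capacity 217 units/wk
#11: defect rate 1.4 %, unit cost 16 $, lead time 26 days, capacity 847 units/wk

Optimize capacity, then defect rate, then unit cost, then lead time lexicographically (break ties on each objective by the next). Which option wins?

#11

First maximize capacity: best is 847, kept {#6, #11}.
Then minimize defect rate: best is 1.4, kept {#6, #11}.
Then minimize unit cost: best is 16, kept {#11}.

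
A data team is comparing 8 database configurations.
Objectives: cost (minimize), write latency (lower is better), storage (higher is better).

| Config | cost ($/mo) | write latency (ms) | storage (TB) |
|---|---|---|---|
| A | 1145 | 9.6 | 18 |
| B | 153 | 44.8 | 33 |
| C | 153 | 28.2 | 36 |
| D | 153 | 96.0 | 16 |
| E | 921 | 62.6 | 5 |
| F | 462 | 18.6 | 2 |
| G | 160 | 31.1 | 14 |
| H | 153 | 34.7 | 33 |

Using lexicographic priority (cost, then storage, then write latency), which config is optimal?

First minimize cost: best is 153, kept {B, C, D, H}.
Then maximize storage: best is 36, kept {C}.

C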